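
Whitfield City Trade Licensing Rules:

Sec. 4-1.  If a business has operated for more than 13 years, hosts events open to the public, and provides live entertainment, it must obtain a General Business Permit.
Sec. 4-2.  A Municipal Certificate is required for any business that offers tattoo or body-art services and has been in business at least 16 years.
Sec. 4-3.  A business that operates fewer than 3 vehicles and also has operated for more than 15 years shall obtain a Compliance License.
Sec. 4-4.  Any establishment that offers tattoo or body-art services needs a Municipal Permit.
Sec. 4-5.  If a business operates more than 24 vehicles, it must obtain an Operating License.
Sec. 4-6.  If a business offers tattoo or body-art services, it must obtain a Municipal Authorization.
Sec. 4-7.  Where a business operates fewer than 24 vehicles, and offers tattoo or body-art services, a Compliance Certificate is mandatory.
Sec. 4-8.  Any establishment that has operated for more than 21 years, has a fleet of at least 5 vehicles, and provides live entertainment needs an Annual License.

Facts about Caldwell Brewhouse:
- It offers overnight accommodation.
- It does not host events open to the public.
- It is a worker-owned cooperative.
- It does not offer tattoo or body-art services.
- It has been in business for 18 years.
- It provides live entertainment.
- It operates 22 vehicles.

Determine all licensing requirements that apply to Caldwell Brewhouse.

None

Sec. 4-1. years in business 18 > 13; does not host events open to the public; provides live entertainment → General Business Permit not required.
Sec. 4-2. does not offer tattoo or body-art services; years in business 18 ≥ 16 → Municipal Certificate not required.
Sec. 4-3. vehicles 22 ≥ 3; years in business 18 > 15 → Compliance License not required.
Sec. 4-4. does not offer tattoo or body-art services → Municipal Permit not required.
Sec. 4-5. vehicles 22 ≤ 24 → Operating License not required.
Sec. 4-6. does not offer tattoo or body-art services → Municipal Authorization not required.
Sec. 4-7. vehicles 22 < 24; does not offer tattoo or body-art services → Compliance Certificate not required.
Sec. 4-8. years in business 18 ≤ 21; vehicles 22 ≥ 5; provides live entertainment → Annual License not required.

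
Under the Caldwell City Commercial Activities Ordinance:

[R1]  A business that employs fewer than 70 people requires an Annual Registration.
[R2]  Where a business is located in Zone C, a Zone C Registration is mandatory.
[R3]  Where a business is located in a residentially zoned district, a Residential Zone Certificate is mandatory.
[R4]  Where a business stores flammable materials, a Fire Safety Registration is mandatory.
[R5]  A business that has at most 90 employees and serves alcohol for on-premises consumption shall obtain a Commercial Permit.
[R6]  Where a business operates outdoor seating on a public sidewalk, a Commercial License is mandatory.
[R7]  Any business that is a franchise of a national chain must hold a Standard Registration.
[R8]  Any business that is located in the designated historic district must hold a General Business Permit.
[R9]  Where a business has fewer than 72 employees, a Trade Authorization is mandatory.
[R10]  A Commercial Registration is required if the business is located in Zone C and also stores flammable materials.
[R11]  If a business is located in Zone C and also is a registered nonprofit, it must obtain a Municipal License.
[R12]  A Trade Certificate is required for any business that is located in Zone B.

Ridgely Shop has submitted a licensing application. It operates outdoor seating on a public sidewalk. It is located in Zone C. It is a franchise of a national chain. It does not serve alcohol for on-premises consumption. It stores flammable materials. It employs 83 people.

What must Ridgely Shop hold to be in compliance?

[R1] employees 83 ≥ 70 → Annual Registration not required.
[R2] is located in Zone C → Zone C Registration required.
[R3] is located in Zone C (not: is located in a residentially zoned district) → Residential Zone Certificate not required.
[R4] stores flammable materials → Fire Safety Registration required.
[R5] employees 83 ≤ 90; does not serve alcohol for on-premises consumption → Commercial Permit not required.
[R6] operates outdoor seating on a public sidewalk → Commercial License required.
[R7] is a franchise of a national chain → Standard Registration required.
[R8] is located in Zone C (not: is located in the designated historic district) → General Business Permit not required.
[R9] employees 83 ≥ 72 → Trade Authorization not required.
[R10] is located in Zone C; stores flammable materials → Commercial Registration required.
[R11] is located in Zone C; is a franchise of a national chain (not: is a registered nonprofit) → Municipal License not required.
[R12] is located in Zone C (not: is located in Zone B) → Trade Certificate not required.

Commercial License, Commercial Registration, Fire Safety Registration, Standard Registration, Zone C Registration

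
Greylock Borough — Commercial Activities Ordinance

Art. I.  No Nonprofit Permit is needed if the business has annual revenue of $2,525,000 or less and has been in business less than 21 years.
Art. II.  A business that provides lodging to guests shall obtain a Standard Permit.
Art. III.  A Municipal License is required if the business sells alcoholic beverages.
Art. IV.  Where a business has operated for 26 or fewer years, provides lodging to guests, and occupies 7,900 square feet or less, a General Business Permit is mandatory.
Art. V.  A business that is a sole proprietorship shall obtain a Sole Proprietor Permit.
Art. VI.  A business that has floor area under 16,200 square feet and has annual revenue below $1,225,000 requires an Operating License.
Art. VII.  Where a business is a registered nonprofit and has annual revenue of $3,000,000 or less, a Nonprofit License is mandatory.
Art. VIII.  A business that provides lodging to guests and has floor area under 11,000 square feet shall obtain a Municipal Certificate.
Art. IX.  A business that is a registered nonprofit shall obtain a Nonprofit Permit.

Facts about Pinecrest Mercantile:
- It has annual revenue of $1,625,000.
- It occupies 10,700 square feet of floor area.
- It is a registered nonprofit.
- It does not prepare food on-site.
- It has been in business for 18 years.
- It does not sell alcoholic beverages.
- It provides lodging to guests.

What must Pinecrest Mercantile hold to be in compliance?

Art. I. revenue $1,625,000 ≤ $2,525,000; years in business 18 < 21 → exempt from Nonprofit Permit.
Art. II. provides lodging to guests → Standard Permit required.
Art. III. does not sell alcoholic beverages → Municipal License not required.
Art. IV. years in business 18 ≤ 26; provides lodging to guests; floor area 10,700 square feet > 7,900 square feet → General Business Permit not required.
Art. V. is a registered nonprofit (not: is a sole proprietorship) → Sole Proprietor Permit not required.
Art. VI. floor area 10,700 square feet < 16,200 square feet; revenue $1,625,000 ≥ $1,225,000 → Operating License not required.
Art. VII. is a registered nonprofit; revenue $1,625,000 ≤ $3,000,000 → Nonprofit License required.
Art. VIII. provides lodging to guests; floor area 10,700 square feet < 11,000 square feet → Municipal Certificate required.
Art. IX. is a registered nonprofit → Nonprofit Permit required.

Municipal Certificate, Nonprofit License, Standard Permit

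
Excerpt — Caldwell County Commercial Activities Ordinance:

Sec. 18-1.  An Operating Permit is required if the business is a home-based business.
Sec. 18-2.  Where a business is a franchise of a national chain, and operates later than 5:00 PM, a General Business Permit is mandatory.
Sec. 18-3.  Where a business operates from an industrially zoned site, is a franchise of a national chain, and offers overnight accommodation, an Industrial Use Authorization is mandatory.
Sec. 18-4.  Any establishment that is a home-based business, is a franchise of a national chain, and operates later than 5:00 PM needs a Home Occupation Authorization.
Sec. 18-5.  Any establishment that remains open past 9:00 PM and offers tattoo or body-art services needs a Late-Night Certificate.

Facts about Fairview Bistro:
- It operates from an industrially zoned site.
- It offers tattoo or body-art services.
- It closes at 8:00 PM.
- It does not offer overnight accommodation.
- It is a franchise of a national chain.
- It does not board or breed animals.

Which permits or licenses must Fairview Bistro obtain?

General Business Permit

Sec. 18-1. operates from an industrially zoned site (not: is a home-based business) → Operating Permit not required.
Sec. 18-2. is a franchise of a national chain; closes 8:00 PM, after 5:00 PM → General Business Permit required.
Sec. 18-3. operates from an industrially zoned site; is a franchise of a national chain; does not offer overnight accommodation → Industrial Use Authorization not required.
Sec. 18-4. operates from an industrially zoned site (not: is a home-based business); is a franchise of a national chain; closes 8:00 PM, after 5:00 PM → Home Occupation Authorization not required.
Sec. 18-5. closes 8:00 PM, at/before 9:00 PM; offers tattoo or body-art services → Late-Night Certificate not required.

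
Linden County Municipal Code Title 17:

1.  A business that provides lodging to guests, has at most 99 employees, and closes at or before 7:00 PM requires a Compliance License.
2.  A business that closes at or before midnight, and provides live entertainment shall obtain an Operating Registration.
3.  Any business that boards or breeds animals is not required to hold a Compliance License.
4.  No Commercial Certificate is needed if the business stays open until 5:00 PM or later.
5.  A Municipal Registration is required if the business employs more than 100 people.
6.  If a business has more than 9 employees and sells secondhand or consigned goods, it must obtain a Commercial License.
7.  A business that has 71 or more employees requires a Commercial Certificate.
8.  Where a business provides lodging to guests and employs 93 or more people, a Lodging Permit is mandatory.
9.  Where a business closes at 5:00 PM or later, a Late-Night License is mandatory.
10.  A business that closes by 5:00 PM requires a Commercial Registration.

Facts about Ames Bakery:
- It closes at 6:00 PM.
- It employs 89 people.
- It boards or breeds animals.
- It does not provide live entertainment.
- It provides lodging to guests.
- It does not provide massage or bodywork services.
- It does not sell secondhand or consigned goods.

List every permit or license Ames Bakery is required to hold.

Late-Night License

1. provides lodging to guests; employees 89 ≤ 99; closes 6:00 PM, at/before 7:00 PM → Compliance License required.
2. closes 6:00 PM, at/before midnight; does not provide live entertainment → Operating Registration not required.
3. boards or breeds animals → exempt from Compliance License.
4. closes 6:00 PM, after 5:00 PM → exempt from Commercial Certificate.
5. employees 89 ≤ 100 → Municipal Registration not required.
6. employees 89 > 9; does not sell secondhand or consigned goods → Commercial License not required.
7. employees 89 ≥ 71 → Commercial Certificate required.
8. provides lodging to guests; employees 89 < 93 → Lodging Permit not required.
9. closes 6:00 PM, after 5:00 PM → Late-Night License required.
10. closes 6:00 PM, after 5:00 PM → Commercial Registration not required.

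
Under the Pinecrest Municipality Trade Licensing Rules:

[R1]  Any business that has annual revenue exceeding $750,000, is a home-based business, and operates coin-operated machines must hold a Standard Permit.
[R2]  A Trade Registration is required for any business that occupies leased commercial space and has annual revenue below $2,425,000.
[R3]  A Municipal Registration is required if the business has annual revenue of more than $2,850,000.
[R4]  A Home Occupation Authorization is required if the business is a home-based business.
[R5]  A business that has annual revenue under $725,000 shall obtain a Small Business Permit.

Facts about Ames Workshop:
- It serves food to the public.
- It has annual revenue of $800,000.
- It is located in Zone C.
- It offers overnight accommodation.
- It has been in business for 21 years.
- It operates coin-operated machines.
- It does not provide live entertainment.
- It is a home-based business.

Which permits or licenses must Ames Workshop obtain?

Home Occupation Authorization, Standard Permit

[R1] revenue $800,000 > $750,000; is a home-based business; operates coin-operated machines → Standard Permit required.
[R2] is a home-based business (not: occupies leased commercial space); revenue $800,000 < $2,425,000 → Trade Registration not required.
[R3] revenue $800,000 ≤ $2,850,000 → Municipal Registration not required.
[R4] is a home-based business → Home Occupation Authorization required.
[R5] revenue $800,000 ≥ $725,000 → Small Business Permit not required.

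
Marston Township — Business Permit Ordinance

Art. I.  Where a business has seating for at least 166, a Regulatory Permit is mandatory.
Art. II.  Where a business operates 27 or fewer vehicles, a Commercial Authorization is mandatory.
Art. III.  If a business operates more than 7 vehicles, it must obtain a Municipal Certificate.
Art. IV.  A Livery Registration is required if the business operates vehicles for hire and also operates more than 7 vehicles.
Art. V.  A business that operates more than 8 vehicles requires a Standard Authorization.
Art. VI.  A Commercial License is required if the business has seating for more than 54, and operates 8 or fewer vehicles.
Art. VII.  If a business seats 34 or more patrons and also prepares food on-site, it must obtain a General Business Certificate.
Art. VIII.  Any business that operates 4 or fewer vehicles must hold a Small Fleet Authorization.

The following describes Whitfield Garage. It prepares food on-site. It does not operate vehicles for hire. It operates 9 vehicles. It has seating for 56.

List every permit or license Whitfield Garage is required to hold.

Commercial Authorization, General Business Certificate, Municipal Certificate, Standard Authorization

Art. I. seating 56 < 166 → Regulatory Permit not required.
Art. II. vehicles 9 ≤ 27 → Commercial Authorization required.
Art. III. vehicles 9 > 7 → Municipal Certificate required.
Art. IV. does not operate vehicles for hire; vehicles 9 > 7 → Livery Registration not required.
Art. V. vehicles 9 > 8 → Standard Authorization required.
Art. VI. seating 56 > 54; vehicles 9 > 8 → Commercial License not required.
Art. VII. seating 56 ≥ 34; prepares food on-site → General Business Certificate required.
Art. VIII. vehicles 9 > 4 → Small Fleet Authorization not required.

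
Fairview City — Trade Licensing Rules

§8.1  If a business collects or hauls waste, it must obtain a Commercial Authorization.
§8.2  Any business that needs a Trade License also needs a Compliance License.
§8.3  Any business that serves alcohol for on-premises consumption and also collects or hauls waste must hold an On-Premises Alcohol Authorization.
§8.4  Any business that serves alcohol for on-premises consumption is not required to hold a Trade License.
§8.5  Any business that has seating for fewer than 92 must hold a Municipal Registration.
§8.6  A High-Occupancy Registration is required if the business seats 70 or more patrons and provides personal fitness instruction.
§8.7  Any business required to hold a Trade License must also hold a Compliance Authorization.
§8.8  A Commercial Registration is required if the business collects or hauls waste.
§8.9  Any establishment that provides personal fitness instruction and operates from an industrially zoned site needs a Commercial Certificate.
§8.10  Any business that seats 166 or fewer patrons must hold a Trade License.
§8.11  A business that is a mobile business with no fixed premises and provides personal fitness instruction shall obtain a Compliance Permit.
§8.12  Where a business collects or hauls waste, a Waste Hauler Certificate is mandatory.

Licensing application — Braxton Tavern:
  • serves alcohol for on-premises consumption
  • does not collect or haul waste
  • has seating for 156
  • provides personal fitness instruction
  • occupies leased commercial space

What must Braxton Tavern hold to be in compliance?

§8.1 does not collect or haul waste → Commercial Authorization not required.
§8.2 Trade License is not required → no effect.
§8.3 serves alcohol for on-premises consumption; does not collect or haul waste → On-Premises Alcohol Authorization not required.
§8.4 serves alcohol for on-premises consumption → exempt from Trade License.
§8.5 seating 156 ≥ 92 → Municipal Registration not required.
§8.6 seating 156 ≥ 70; provides personal fitness instruction → High-Occupancy Registration required.
§8.7 Trade License is not required → no effect.
§8.8 does not collect or haul waste → Commercial Registration not required.
§8.9 provides personal fitness instruction; occupies leased commercial space (not: operates from an industrially zoned site) → Commercial Certificate not required.
§8.10 seating 156 ≤ 166 → Trade License required.
§8.11 occupies leased commercial space (not: is a mobile business with no fixed premises); provides personal fitness instruction → Compliance Permit not required.
§8.12 does not collect or haul waste → Waste Hauler Certificate not required.

High-Occupancy Registration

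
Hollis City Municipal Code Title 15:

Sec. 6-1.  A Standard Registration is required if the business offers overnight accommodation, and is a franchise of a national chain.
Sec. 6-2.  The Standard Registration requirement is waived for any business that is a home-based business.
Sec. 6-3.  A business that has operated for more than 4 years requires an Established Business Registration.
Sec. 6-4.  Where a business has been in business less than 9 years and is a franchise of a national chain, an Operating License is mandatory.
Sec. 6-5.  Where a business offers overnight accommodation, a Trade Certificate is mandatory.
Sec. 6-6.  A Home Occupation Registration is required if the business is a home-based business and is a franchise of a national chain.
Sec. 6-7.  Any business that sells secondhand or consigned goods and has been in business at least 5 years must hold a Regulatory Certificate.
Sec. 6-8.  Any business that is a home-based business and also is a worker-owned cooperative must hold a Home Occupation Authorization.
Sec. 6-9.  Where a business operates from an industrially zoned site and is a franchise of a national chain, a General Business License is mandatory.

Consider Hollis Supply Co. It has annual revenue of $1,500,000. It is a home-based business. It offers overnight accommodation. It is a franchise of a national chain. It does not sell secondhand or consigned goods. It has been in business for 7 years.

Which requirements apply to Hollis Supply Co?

Sec. 6-1. offers overnight accommodation; is a franchise of a national chain → Standard Registration required.
Sec. 6-2. is a home-based business → exempt from Standard Registration.
Sec. 6-3. years in business 7 > 4 → Established Business Registration required.
Sec. 6-4. years in business 7 < 9; is a franchise of a national chain → Operating License required.
Sec. 6-5. offers overnight accommodation → Trade Certificate required.
Sec. 6-6. is a home-based business; is a franchise of a national chain → Home Occupation Registration required.
Sec. 6-7. does not sell secondhand or consigned goods; years in business 7 ≥ 5 → Regulatory Certificate not required.
Sec. 6-8. is a home-based business; is a franchise of a national chain (not: is a worker-owned cooperative) → Home Occupation Authorization not required.
Sec. 6-9. is a home-based business (not: operates from an industrially zoned site); is a franchise of a national chain → General Business License not required.

Established Business Registration, Home Occupation Registration, Operating License, Trade Certificate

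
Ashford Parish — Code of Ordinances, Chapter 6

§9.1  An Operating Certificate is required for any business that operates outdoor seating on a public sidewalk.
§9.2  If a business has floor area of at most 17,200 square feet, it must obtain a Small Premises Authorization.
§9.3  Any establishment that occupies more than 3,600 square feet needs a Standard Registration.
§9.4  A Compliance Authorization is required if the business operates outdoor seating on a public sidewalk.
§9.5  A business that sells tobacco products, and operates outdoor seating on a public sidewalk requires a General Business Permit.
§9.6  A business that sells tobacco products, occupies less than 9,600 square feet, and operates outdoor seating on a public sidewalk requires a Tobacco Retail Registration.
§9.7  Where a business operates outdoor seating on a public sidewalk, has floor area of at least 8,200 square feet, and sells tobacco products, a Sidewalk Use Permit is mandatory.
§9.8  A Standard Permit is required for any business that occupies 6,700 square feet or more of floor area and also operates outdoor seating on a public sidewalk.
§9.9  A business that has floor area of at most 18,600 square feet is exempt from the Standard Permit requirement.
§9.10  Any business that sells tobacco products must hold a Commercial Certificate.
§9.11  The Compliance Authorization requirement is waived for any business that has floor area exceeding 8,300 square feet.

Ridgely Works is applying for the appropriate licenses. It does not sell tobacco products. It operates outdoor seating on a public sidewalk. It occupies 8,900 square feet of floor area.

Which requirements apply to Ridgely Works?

§9.1 operates outdoor seating on a public sidewalk → Operating Certificate required.
§9.2 floor area 8,900 square feet ≤ 17,200 square feet → Small Premises Authorization required.
§9.3 floor area 8,900 square feet > 3,600 square feet → Standard Registration required.
§9.4 operates outdoor seating on a public sidewalk → Compliance Authorization required.
§9.5 does not sell tobacco products; operates outdoor seating on a public sidewalk → General Business Permit not required.
§9.6 does not sell tobacco products; floor area 8,900 square feet < 9,600 square feet; operates outdoor seating on a public sidewalk → Tobacco Retail Registration not required.
§9.7 operates outdoor seating on a public sidewalk; floor area 8,900 square feet ≥ 8,200 square feet; does not sell tobacco products → Sidewalk Use Permit not required.
§9.8 floor area 8,900 square feet ≥ 6,700 square feet; operates outdoor seating on a public sidewalk → Standard Permit required.
§9.9 floor area 8,900 square feet ≤ 18,600 square feet → exempt from Standard Permit.
§9.10 does not sell tobacco products → Commercial Certificate not required.
§9.11 floor area 8,900 square feet > 8,300 square feet → exempt from Compliance Authorization.

Operating Certificate, Small Premises Authorization, Standard Registration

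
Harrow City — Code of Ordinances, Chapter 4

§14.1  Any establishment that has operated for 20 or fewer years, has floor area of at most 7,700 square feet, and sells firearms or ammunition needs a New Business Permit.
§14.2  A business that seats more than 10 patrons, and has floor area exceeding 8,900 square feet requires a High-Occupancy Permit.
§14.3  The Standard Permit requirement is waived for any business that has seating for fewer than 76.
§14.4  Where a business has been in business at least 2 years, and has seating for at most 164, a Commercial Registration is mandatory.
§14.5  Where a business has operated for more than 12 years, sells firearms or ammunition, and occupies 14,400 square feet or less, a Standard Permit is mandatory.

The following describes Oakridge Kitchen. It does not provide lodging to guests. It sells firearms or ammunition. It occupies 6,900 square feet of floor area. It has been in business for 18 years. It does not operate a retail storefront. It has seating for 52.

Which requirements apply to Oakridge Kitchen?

Commercial Registration, New Business Permit

§14.1 years in business 18 ≤ 20; floor area 6,900 square feet ≤ 7,700 square feet; sells firearms or ammunition → New Business Permit required.
§14.2 seating 52 > 10; floor area 6,900 square feet ≤ 8,900 square feet → High-Occupancy Permit not required.
§14.3 seating 52 < 76 → exempt from Standard Permit.
§14.4 years in business 18 ≥ 2; seating 52 ≤ 164 → Commercial Registration required.
§14.5 years in business 18 > 12; sells firearms or ammunition; floor area 6,900 square feet ≤ 14,400 square feet → Standard Permit required.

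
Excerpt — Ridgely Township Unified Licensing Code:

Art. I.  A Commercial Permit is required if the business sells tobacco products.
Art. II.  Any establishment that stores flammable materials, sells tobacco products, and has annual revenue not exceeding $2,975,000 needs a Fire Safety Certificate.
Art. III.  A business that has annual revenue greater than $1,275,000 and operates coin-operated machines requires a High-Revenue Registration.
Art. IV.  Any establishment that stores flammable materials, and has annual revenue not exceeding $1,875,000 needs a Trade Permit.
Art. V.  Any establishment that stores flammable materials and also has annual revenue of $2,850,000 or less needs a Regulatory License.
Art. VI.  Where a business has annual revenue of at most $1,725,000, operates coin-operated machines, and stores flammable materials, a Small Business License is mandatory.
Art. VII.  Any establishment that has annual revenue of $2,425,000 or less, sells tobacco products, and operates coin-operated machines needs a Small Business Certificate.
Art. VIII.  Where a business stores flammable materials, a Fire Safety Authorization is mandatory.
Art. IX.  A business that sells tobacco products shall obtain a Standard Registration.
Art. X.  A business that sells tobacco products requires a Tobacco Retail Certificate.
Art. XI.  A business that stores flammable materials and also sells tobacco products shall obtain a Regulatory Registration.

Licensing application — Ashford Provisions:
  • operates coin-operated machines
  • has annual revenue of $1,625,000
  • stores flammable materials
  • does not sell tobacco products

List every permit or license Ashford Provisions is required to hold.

Fire Safety Authorization, High-Revenue Registration, Regulatory License, Small Business License, Trade Permit

Art. I. does not sell tobacco products → Commercial Permit not required.
Art. II. stores flammable materials; does not sell tobacco products; revenue $1,625,000 ≤ $2,975,000 → Fire Safety Certificate not required.
Art. III. revenue $1,625,000 > $1,275,000; operates coin-operated machines → High-Revenue Registration required.
Art. IV. stores flammable materials; revenue $1,625,000 ≤ $1,875,000 → Trade Permit required.
Art. V. stores flammable materials; revenue $1,625,000 ≤ $2,850,000 → Regulatory License required.
Art. VI. revenue $1,625,000 ≤ $1,725,000; operates coin-operated machines; stores flammable materials → Small Business License required.
Art. VII. revenue $1,625,000 ≤ $2,425,000; does not sell tobacco products; operates coin-operated machines → Small Business Certificate not required.
Art. VIII. stores flammable materials → Fire Safety Authorization required.
Art. IX. does not sell tobacco products → Standard Registration not required.
Art. X. does not sell tobacco products → Tobacco Retail Certificate not required.
Art. XI. stores flammable materials; does not sell tobacco products → Regulatory Registration not required.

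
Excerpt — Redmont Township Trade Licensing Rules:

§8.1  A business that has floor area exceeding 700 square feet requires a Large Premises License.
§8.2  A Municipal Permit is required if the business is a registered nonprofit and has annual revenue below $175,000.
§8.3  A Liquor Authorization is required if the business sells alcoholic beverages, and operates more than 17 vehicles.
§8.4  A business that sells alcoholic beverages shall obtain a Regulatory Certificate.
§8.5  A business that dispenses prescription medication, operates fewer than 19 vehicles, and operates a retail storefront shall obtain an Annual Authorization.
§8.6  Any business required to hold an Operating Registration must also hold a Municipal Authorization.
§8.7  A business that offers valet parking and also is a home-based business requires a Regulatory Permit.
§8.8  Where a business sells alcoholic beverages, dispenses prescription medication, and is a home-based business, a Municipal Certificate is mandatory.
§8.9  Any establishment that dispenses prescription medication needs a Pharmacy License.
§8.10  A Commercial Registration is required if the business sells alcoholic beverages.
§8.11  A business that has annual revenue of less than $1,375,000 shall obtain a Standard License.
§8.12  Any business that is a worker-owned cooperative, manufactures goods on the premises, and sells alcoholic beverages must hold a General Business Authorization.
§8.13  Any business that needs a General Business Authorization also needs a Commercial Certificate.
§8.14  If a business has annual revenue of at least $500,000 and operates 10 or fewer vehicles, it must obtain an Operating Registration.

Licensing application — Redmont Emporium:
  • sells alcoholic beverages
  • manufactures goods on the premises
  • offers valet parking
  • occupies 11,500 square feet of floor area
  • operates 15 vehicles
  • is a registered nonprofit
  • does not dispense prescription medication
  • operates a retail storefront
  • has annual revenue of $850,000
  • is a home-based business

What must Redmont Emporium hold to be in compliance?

Commercial Registration, Large Premises License, Regulatory Certificate, Regulatory Permit, Standard License

§8.1 floor area 11,500 square feet > 700 square feet → Large Premises License required.
§8.2 is a registered nonprofit; revenue $850,000 ≥ $175,000 → Municipal Permit not required.
§8.3 sells alcoholic beverages; vehicles 15 ≤ 17 → Liquor Authorization not required.
§8.4 sells alcoholic beverages → Regulatory Certificate required.
§8.5 does not dispense prescription medication; vehicles 15 < 19; operates a retail storefront → Annual Authorization not required.
§8.6 Operating Registration is not required → no effect.
§8.7 offers valet parking; is a home-based business → Regulatory Permit required.
§8.8 sells alcoholic beverages; does not dispense prescription medication; is a home-based business → Municipal Certificate not required.
§8.9 does not dispense prescription medication → Pharmacy License not required.
§8.10 sells alcoholic beverages → Commercial Registration required.
§8.11 revenue $850,000 < $1,375,000 → Standard License required.
§8.12 is a registered nonprofit (not: is a worker-owned cooperative); manufactures goods on the premises; sells alcoholic beverages → General Business Authorization not required.
§8.13 General Business Authorization is not required → no effect.
§8.14 revenue $850,000 ≥ $500,000; vehicles 15 > 10 → Operating Registration not required.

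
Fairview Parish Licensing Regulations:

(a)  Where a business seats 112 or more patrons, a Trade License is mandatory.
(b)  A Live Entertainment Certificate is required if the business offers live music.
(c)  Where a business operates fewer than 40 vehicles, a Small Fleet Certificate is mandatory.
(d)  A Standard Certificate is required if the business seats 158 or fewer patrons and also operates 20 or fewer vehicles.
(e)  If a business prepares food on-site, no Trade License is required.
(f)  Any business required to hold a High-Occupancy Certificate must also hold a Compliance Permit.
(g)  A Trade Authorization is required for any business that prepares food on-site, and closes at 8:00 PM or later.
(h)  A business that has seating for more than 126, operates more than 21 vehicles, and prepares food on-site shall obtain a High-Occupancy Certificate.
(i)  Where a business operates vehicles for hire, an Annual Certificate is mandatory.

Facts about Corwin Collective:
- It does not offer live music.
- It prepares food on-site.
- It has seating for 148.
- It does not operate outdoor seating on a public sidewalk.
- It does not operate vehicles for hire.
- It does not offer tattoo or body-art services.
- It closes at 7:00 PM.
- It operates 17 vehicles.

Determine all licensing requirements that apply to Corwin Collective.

Small Fleet Certificate, Standard Certificate

(a) seating 148 ≥ 112 → Trade License required.
(b) does not offer live music → Live Entertainment Certificate not required.
(c) vehicles 17 < 40 → Small Fleet Certificate required.
(d) seating 148 ≤ 158; vehicles 17 ≤ 20 → Standard Certificate required.
(e) prepares food on-site → exempt from Trade License.
(f) High-Occupancy Certificate is not required → no effect.
(g) prepares food on-site; closes 7:00 PM, at/before 8:00 PM → Trade Authorization not required.
(h) seating 148 > 126; vehicles 17 ≤ 21; prepares food on-site → High-Occupancy Certificate not required.
(i) does not operate vehicles for hire → Annual Certificate not required.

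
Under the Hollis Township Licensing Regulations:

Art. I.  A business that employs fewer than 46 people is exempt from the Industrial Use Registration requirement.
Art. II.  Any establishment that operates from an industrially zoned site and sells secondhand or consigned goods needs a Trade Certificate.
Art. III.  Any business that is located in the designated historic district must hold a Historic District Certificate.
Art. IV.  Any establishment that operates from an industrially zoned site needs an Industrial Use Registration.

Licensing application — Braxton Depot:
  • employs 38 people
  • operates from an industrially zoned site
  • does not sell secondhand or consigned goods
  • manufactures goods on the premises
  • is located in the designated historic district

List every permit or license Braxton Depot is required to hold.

Historic District Certificate

Art. I. employees 38 < 46 → exempt from Industrial Use Registration.
Art. II. operates from an industrially zoned site; does not sell secondhand or consigned goods → Trade Certificate not required.
Art. III. is located in the designated historic district → Historic District Certificate required.
Art. IV. operates from an industrially zoned site → Industrial Use Registration required.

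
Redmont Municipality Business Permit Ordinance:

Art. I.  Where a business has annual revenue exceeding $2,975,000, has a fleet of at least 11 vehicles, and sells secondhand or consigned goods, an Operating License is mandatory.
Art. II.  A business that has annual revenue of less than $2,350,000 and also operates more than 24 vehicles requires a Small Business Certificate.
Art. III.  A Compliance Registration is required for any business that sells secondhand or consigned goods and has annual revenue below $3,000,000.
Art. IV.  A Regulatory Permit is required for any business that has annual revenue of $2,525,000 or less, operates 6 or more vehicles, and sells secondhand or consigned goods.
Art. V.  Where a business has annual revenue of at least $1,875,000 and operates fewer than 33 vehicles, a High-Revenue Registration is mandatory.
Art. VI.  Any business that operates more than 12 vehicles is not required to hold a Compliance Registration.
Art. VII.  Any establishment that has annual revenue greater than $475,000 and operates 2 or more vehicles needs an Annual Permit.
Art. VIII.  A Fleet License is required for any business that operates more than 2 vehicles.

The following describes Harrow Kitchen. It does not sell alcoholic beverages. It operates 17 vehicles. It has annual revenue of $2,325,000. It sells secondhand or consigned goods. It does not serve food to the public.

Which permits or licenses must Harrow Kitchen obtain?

Art. I. revenue $2,325,000 ≤ $2,975,000; vehicles 17 ≥ 11; sells secondhand or consigned goods → Operating License not required.
Art. II. revenue $2,325,000 < $2,350,000; vehicles 17 ≤ 24 → Small Business Certificate not required.
Art. III. sells secondhand or consigned goods; revenue $2,325,000 < $3,000,000 → Compliance Registration required.
Art. IV. revenue $2,325,000 ≤ $2,525,000; vehicles 17 ≥ 6; sells secondhand or consigned goods → Regulatory Permit required.
Art. V. revenue $2,325,000 ≥ $1,875,000; vehicles 17 < 33 → High-Revenue Registration required.
Art. VI. vehicles 17 > 12 → exempt from Compliance Registration.
Art. VII. revenue $2,325,000 > $475,000; vehicles 17 ≥ 2 → Annual Permit required.
Art. VIII. vehicles 17 > 2 → Fleet License required.

Annual Permit, Fleet License, High-Revenue Registration, Regulatory Permit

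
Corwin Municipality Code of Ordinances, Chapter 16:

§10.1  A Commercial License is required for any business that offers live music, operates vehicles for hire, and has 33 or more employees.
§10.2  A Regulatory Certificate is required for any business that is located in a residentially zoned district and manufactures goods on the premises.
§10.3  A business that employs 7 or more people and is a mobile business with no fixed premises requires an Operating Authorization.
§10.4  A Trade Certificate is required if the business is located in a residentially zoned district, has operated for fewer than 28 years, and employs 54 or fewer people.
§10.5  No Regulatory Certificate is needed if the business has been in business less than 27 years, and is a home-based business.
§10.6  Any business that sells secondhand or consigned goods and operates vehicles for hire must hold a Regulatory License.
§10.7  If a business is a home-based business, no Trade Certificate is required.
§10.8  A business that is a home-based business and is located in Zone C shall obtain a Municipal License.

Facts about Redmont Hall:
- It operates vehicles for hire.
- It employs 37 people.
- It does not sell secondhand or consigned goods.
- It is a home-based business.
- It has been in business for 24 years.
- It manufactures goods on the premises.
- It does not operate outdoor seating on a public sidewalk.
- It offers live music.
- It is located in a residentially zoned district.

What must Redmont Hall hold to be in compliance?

§10.1 offers live music; operates vehicles for hire; employees 37 ≥ 33 → Commercial License required.
§10.2 is located in a residentially zoned district; manufactures goods on the premises → Regulatory Certificate required.
§10.3 employees 37 ≥ 7; is a home-based business (not: is a mobile business with no fixed premises) → Operating Authorization not required.
§10.4 is located in a residentially zoned district; years in business 24 < 28; employees 37 ≤ 54 → Trade Certificate required.
§10.5 years in business 24 < 27; is a home-based business → exempt from Regulatory Certificate.
§10.6 does not sell secondhand or consigned goods; operates vehicles for hire → Regulatory License not required.
§10.7 is a home-based business → exempt from Trade Certificate.
§10.8 is a home-based business; is located in a residentially zoned district (not: is located in Zone C) → Municipal License not required.

Commercial License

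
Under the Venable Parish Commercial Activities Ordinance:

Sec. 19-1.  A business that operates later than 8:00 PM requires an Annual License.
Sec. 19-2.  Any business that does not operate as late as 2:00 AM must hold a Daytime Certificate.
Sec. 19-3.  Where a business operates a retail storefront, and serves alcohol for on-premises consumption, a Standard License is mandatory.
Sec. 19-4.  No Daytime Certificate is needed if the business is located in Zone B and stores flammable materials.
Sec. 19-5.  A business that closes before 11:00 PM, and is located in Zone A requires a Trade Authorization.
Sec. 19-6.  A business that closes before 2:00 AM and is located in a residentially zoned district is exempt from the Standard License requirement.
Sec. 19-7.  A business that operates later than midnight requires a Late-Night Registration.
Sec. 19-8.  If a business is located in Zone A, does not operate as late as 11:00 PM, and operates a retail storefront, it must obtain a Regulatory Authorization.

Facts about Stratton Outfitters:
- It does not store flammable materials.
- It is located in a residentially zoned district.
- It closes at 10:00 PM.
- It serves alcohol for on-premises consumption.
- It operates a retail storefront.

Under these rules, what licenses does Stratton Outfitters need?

Annual License, Daytime Certificate

Sec. 19-1. closes 10:00 PM, after 8:00 PM → Annual License required.
Sec. 19-2. closes 10:00 PM, at/before 2:00 AM → Daytime Certificate required.
Sec. 19-3. operates a retail storefront; serves alcohol for on-premises consumption → Standard License required.
Sec. 19-4. is located in a residentially zoned district (not: is located in Zone B); does not store flammable materials → Daytime Certificate exemption does not apply.
Sec. 19-5. closes 10:00 PM, at/before 11:00 PM; is located in a residentially zoned district (not: is located in Zone A) → Trade Authorization not required.
Sec. 19-6. closes 10:00 PM, at/before 2:00 AM; is located in a residentially zoned district → exempt from Standard License.
Sec. 19-7. closes 10:00 PM, at/before midnight → Late-Night Registration not required.
Sec. 19-8. is located in a residentially zoned district (not: is located in Zone A); closes 10:00 PM, at/before 11:00 PM; operates a retail storefront → Regulatory Authorization not required.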